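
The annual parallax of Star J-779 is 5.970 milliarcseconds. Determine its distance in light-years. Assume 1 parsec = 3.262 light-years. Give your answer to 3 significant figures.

546 light years

p = 5.970 milliarcseconds = 0.005970 arcsec.
d = 1/p = 1/0.005970 = 167.5 pc.
In light-years: 167.5 × 3.262 = 546.39 ly.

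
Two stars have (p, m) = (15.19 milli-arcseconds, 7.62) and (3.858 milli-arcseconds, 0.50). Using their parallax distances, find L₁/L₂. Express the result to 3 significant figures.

L₁/L₂ = 9.15 × 10^-5

d₁ = 1/p₁ = 1/0.01519″ = 65.833 pc; d₂ = 1/p₂ = 1/0.003858″ = 259.2 pc.
M₁ = m₁ − 5 log₁₀ d₁ + 5 = 7.62 − 9.0922 + 5 = 3.5278.
M₂ = 0.50 − 12.0682 + 5 = -6.5682.
L₁/L₂ = 10^(0.4(M₂ − M₁)) = 10^(0.4 × (-10.0960)) = 10^(-4.03840) = 0.000091538.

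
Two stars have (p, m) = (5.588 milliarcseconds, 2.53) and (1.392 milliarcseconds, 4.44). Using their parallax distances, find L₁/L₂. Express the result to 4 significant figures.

L₁/L₂ = 0.3604

d₁ = 1/p₁ = 1/0.005588″ = 178.95 pc; d₂ = 1/p₂ = 1/0.001392″ = 718.39 pc.
M₁ = m₁ − 5 log₁₀ d₁ + 5 = 2.53 − 11.2637 + 5 = -3.7337.
M₂ = 4.44 − 14.2818 + 5 = -4.8418.
L₁/L₂ = 10^(0.4(M₂ − M₁)) = 10^(0.4 × (-1.1081)) = 10^(-0.44324) = 0.36038.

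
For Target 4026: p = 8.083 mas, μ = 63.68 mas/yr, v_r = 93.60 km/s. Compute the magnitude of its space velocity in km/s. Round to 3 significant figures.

d = 1/p = 1/0.008083″ = 123.72 pc.
μ = 63.68 mas/yr = 0.06368 ″/yr.
v_t = 4.740 μ d = 4.740 × 0.06368 × 123.72 = 37.344 km/s.
v = √(v_r² + v_t²) = √(93.60² + 37.344²) = √10155.5 = 100.77 km/s.

101 km/s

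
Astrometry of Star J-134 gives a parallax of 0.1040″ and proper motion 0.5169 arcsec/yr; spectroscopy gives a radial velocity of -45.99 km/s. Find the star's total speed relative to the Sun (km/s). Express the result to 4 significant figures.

51.67 km/s

d = 1/p = 1/0.1040″ = 9.6154 pc.
v_t = 4.740 μ d = 4.740 × 0.5169 × 9.6154 = 23.559 km/s.
v = √(v_r² + v_t²) = √((-45.99)² + 23.559²) = √2670.11 = 51.673 km/s.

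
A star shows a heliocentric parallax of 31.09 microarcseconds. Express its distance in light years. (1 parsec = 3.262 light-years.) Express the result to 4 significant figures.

p = 31.09 microarcseconds = 0.00003109 arcsec.
d = 1/p = 1/0.00003109 = 32165 pc.
In light-years: 32165 × 3.262 = 1.0492 × 10^5 ly.

104900 light years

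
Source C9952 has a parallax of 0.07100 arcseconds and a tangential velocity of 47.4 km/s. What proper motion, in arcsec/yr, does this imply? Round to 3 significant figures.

0.710 arcsec/yr

d = 1/p = 1/0.07100″ = 14.085 pc.
μ = v_t / (4.74 d) = 47.4 / (4.74 × 14.085) = 47.4 / 66.763 = 0.70997 ″/yr.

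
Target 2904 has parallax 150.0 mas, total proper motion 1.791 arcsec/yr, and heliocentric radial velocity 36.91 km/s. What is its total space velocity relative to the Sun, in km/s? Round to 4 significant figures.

67.57 km/s

d = 1/p = 1/0.1500″ = 6.6667 pc.
v_t = 4.740 μ d = 4.740 × 1.791 × 6.6667 = 56.596 km/s.
v = √(v_r² + v_t²) = √(36.91² + 56.596²) = √4565.46 = 67.568 km/s.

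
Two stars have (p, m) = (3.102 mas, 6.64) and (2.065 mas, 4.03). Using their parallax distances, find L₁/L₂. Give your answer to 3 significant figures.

d₁ = 1/p₁ = 1/0.003102″ = 322.37 pc; d₂ = 1/p₂ = 1/0.002065″ = 484.26 pc.
M₁ = m₁ − 5 log₁₀ d₁ + 5 = 6.64 − 12.5418 + 5 = -0.9018.
M₂ = 4.03 − 13.4254 + 5 = -4.3954.
L₁/L₂ = 10^(0.4(M₂ − M₁)) = 10^(0.4 × (-3.4936)) = 10^(-1.39744) = 0.040046.

L₁/L₂ = 0.0400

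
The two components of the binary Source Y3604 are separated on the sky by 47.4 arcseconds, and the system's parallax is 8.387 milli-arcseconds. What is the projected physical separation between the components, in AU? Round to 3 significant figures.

5650 AU

d = 1/p = 1/0.008387″ = 119.23 pc.
At distance d (pc), an angle of θ arcsec spans θ·d AU: s = 47.4 × 119.23 = 5651.5 AU.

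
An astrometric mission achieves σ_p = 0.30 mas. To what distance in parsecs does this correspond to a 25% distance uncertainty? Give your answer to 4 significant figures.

σ_d/d = σ_p/p, so the condition is σ_p/p ≤ 0.25, i.e. p ≥ σ_p/0.25.
p_min = 0.30/0.25 = 1.2 mas = 0.0012 arcsec.
d_max = 1/p_min = 1/0.0012 = 833.33 pc.

833.3 pc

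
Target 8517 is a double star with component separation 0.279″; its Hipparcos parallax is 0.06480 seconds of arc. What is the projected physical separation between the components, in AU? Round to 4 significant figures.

d = 1/p = 1/0.06480″ = 15.432 pc.
At distance d (pc), an angle of θ arcsec spans θ·d AU: s = 0.279 × 15.432 = 4.3055 AU.

4.306 AU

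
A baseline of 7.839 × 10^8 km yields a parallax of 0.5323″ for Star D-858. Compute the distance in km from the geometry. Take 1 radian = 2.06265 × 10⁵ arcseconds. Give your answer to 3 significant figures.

3.04 × 10^14 km

θ = 0.5323″ = 0.5323/206265 = 2.5807 × 10^-6 rad.
d = B/θ = (7.839 × 10^8) / (2.5807 × 10^-6) = 3.0375 × 10^14 km.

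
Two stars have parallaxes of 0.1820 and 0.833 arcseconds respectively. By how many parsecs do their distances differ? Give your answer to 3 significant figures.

4.29 pc

d_A = 1/0.1820″ = 5.4945 pc; d_B = 1/0.8330″ = 1.2005 pc.
|d_B − d_A| = |1.2005 − 5.4945| = 4.294 pc.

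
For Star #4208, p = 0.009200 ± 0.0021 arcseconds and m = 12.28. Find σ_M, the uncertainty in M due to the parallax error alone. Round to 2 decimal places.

σ_M = 0.50 mag

M = m − 5 log₁₀ d + 5 = m + 5 log₁₀ p + 5, so ∂M/∂p = 5/(p ln 10).
σ_M = (5/ln 10) · (σ_p/p) = 2.1715 × 0.0021/0.009200 = 2.1715 × 0.22826 = 0.49567.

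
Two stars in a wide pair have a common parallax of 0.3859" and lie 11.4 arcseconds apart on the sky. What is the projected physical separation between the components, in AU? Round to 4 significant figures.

29.54 AU

d = 1/p = 1/0.3859″ = 2.5913 pc.
At distance d (pc), an angle of θ arcsec spans θ·d AU: s = 11.4 × 2.5913 = 29.541 AU.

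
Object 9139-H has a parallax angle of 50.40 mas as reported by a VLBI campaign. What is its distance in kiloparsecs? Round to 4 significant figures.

p = 50.40 mas = 0.05040 arcsec.
d = 1/p = 1/0.05040 = 19.841 pc.
= 0.019841 kpc.

0.01984 kpc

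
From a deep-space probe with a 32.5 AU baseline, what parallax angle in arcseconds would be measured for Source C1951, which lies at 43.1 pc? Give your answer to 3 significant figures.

0.754 arcsec

p (arcsec) = B (AU) / d (pc).
p = 32.5 / 43.1 = 0.75406 arcsec.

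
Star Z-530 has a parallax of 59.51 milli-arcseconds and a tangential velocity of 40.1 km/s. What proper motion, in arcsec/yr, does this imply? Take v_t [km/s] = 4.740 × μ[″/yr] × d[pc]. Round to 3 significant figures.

d = 1/p = 1/0.05951″ = 16.804 pc.
μ = v_t / (4.74 d) = 40.1 / (4.74 × 16.804) = 40.1 / 79.651 = 0.50345 ″/yr.

0.503 arcsec/yr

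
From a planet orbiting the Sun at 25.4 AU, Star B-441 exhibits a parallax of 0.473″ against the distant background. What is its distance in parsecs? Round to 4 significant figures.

With baseline B (in AU) and parallax p (in arcsec), d = B/p parsecs.
d = 25.4 / 0.473 = 53.7 pc.

53.70 pc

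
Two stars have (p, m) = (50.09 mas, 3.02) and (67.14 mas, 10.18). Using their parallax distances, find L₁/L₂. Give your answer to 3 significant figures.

L₁/L₂ = 1310

d₁ = 1/p₁ = 1/0.05009″ = 19.964 pc; d₂ = 1/p₂ = 1/0.06714″ = 14.894 pc.
M₁ = m₁ − 5 log₁₀ d₁ + 5 = 3.02 − 6.5012 + 5 = 1.5188.
M₂ = 10.18 − 5.8651 + 5 = 9.3149.
L₁/L₂ = 10^(0.4(M₂ − M₁)) = 10^(0.4 × 7.7961) = 10^3.11844 = 1313.5.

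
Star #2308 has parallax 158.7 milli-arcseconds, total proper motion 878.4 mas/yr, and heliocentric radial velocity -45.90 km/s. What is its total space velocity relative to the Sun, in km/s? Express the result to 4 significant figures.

d = 1/p = 1/0.1587″ = 6.3012 pc.
μ = 878.4 mas/yr = 0.8784 ″/yr.
v_t = 4.740 μ d = 4.740 × 0.8784 × 6.3012 = 26.236 km/s.
v = √(v_r² + v_t²) = √((-45.90)² + 26.236²) = √2795.14 = 52.869 km/s.

52.87 km/s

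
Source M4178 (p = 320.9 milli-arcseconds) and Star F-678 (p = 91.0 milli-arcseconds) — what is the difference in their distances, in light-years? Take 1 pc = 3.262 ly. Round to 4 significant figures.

25.68 ly

d_A = 1/0.3209″ = 3.1162 pc; d_B = 1/0.09100″ = 10.989 pc.
|d_B − d_A| = |10.989 − 3.1162| = 7.8728 pc = 7.8728 × 3.262 ly = 25.681 ly.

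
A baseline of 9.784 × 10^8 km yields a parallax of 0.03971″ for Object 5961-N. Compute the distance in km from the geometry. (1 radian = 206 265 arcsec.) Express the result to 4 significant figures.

θ = 0.03971″ = 0.03971/206265 = 1.9252 × 10^-7 rad.
d = B/θ = (9.784 × 10^8) / (1.9252 × 10^-7) = 5.0821 × 10^15 km.

5.082 × 10^15 km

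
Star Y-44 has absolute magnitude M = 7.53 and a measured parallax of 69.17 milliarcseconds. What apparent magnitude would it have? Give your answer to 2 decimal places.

d = 1/p = 1/0.06917″ = 14.457 pc.
m − M = 5 log₁₀ d − 5 = 5 log₁₀(14.457) − 5 = 5.8004 − 5 = 0.8004.
m = M + (m − M) = 7.53 + 0.8004 = 8.33.

m = 8.33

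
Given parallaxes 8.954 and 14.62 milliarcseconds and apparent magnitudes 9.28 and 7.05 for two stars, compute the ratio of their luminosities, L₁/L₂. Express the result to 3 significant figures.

d₁ = 1/p₁ = 1/0.008954″ = 111.68 pc; d₂ = 1/p₂ = 1/0.01462″ = 68.399 pc.
M₁ = m₁ − 5 log₁₀ d₁ + 5 = 9.28 − 10.2399 + 5 = 4.0401.
M₂ = 7.05 − 9.1752 + 5 = 2.8748.
L₁/L₂ = 10^(0.4(M₂ − M₁)) = 10^(0.4 × (-1.1653)) = 10^(-0.46612) = 0.34188.

L₁/L₂ = 0.342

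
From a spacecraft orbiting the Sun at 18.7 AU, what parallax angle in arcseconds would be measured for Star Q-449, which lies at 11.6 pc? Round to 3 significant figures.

1.61 arcsec

p (arcsec) = B (AU) / d (pc).
p = 18.7 / 11.6 = 1.6121 arcsec.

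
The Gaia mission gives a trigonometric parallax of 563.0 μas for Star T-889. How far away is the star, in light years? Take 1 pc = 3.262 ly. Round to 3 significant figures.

p = 563.0 μas = 0.0005630 arcsec.
d = 1/p = 1/0.0005630 = 1776.2 pc.
In light-years: 1776.2 × 3.262 = 5794 ly.

5790 light years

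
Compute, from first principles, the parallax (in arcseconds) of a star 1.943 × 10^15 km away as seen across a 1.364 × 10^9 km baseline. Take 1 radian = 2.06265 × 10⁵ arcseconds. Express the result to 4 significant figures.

0.1448 arcsec

θ ≈ B/d = (1.364 × 10^9) / (1.943 × 10^15) = 7.0201 × 10^-7 rad.
In arcseconds: 7.0201 × 10^-7 × 206265 = 0.1448″.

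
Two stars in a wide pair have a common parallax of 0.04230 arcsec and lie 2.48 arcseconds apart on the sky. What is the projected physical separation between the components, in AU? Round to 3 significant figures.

d = 1/p = 1/0.04230″ = 23.641 pc.
At distance d (pc), an angle of θ arcsec spans θ·d AU: s = 2.48 × 23.641 = 58.63 AU.

58.6 AU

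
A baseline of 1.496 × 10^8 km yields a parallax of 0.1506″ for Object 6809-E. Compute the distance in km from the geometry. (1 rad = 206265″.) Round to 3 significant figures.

θ = 0.1506″ = 0.1506/206265 = 7.3013 × 10^-7 rad.
d = B/θ = (1.496 × 10^8) / (7.3013 × 10^-7) = 2.0490 × 10^14 km.

2.05 × 10^14 km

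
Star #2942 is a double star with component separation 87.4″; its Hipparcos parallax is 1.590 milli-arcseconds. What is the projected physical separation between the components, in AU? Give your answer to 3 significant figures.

d = 1/p = 1/0.001590″ = 628.93 pc.
At distance d (pc), an angle of θ arcsec spans θ·d AU: s = 87.4 × 628.93 = 54968 AU.

55000 AU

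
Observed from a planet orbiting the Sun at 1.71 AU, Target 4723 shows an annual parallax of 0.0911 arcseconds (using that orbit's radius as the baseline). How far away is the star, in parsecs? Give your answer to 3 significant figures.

With baseline B (in AU) and parallax p (in arcsec), d = B/p parsecs.
d = 1.71 / 0.0911 = 18.771 pc.

18.8 pc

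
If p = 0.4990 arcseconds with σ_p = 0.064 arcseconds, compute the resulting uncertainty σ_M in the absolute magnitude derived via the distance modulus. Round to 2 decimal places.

M = m − 5 log₁₀ d + 5 = m + 5 log₁₀ p + 5, so ∂M/∂p = 5/(p ln 10).
σ_M = (5/ln 10) · (σ_p/p) = 2.1715 × 0.064/0.4990 = 2.1715 × 0.12826 = 0.27852.

σ_M = 0.28 mag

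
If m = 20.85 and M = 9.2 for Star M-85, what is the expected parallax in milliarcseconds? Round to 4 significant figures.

m − M = 20.85 − 9.2 = 11.65.
d = 10^((m−M)/5 + 1) = 10^3.330 = 2138 pc.
p = 1/d = 1/2138 = 0.00046773 arcsec = 0.46773 mas.

0.4677 mas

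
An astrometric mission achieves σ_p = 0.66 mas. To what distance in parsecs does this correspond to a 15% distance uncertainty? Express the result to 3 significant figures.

227 pc

σ_d/d = σ_p/p, so the condition is σ_p/p ≤ 0.15, i.e. p ≥ σ_p/0.15.
p_min = 0.66/0.15 = 4.4 mas = 0.0044 arcsec.
d_max = 1/p_min = 1/0.0044 = 227.27 pc.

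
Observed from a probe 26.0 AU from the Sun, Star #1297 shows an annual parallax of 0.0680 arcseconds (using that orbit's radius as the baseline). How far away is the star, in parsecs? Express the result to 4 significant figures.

382.4 pc

With baseline B (in AU) and parallax p (in arcsec), d = B/p parsecs.
d = 26.0 / 0.0680 = 382.35 pc.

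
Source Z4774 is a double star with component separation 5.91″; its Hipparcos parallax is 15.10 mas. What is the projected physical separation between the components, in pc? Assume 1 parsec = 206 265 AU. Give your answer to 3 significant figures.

d = 1/p = 1/0.01510″ = 66.225 pc.
At distance d (pc), an angle of θ arcsec spans θ·d AU: s = 5.91 × 66.225 = 391.39 AU.
= 391.39 / 206265 = 0.0018975 pc.

0.00190 pc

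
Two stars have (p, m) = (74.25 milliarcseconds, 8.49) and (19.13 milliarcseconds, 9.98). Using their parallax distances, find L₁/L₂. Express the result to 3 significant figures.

d₁ = 1/p₁ = 1/0.07425″ = 13.468 pc; d₂ = 1/p₂ = 1/0.01913″ = 52.274 pc.
M₁ = m₁ − 5 log₁₀ d₁ + 5 = 8.49 − 5.6465 + 5 = 7.8435.
M₂ = 9.98 − 8.5914 + 5 = 6.3886.
L₁/L₂ = 10^(0.4(M₂ − M₁)) = 10^(0.4 × (-1.4549)) = 10^(-0.58196) = 0.26184.

L₁/L₂ = 0.262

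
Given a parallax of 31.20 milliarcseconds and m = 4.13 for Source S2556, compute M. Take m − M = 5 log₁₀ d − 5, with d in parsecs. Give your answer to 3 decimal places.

d = 1/p = 1/0.03120″ = 32.051 pc.
m − M = 5 log₁₀(32.051) − 5 = 7.5292 − 5 = 2.5292.
M = m − (m − M) = 4.13 − 2.5292 = 1.601.

M = 1.601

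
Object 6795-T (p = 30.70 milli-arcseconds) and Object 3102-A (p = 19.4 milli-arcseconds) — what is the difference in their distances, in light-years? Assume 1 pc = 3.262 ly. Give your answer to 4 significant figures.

d_A = 1/0.03070″ = 32.573 pc; d_B = 1/0.01940″ = 51.546 pc.
|d_B − d_A| = |51.546 − 32.573| = 18.973 pc = 18.973 × 3.262 ly = 61.89 ly.

61.89 ly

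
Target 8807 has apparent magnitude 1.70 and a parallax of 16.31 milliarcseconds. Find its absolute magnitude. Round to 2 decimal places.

M = -2.24

d = 1/p = 1/0.01631″ = 61.312 pc.
m − M = 5 log₁₀(61.312) − 5 = 8.9377 − 5 = 3.9377.
M = m − (m − M) = 1.70 − 3.9377 = -2.24.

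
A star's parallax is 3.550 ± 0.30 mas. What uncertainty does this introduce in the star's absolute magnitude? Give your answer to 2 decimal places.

σ_M = 0.18 mag

M = m − 5 log₁₀ d + 5 = m + 5 log₁₀ p + 5, so ∂M/∂p = 5/(p ln 10).
σ_M = (5/ln 10) · (σ_p/p) = 2.1715 × 0.30/3.550 = 2.1715 × 0.084507 = 0.18351.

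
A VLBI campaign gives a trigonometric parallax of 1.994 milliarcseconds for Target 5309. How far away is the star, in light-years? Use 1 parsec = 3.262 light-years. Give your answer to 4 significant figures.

1636 light years

p = 1.994 milliarcseconds = 0.001994 arcsec.
d = 1/p = 1/0.001994 = 501.5 pc.
In light-years: 501.5 × 3.262 = 1635.9 ly.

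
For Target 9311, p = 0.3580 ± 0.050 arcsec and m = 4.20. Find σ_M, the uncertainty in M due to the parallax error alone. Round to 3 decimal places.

σ_M = 0.303 mag

M = m − 5 log₁₀ d + 5 = m + 5 log₁₀ p + 5, so ∂M/∂p = 5/(p ln 10).
σ_M = (5/ln 10) · (σ_p/p) = 2.1715 × 0.050/0.3580 = 2.1715 × 0.13966 = 0.30327.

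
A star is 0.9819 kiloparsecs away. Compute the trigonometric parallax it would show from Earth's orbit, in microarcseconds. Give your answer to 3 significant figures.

d = 0.9819 kpc = 981.9 pc.
p = 1/d = 1/981.9 = 0.0010184 arcsec.
= 0.0010184 × 10⁶ = 1018.4 μas.

1020 μas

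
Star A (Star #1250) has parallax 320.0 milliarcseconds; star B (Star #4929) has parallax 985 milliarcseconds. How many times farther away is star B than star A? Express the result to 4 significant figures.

0.3249

Since d = 1/p, d_B/d_A = p_A/p_B.
= 320.0 / 985 = 0.32487.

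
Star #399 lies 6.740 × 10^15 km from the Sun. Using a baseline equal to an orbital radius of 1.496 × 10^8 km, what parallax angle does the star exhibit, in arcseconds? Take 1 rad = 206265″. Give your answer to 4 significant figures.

θ ≈ B/d = (1.496 × 10^8) / (6.740 × 10^15) = 2.2196 × 10^-8 rad.
In arcseconds: 2.2196 × 10^-8 × 206265 = 0.0045783″.

0.004578 arcsec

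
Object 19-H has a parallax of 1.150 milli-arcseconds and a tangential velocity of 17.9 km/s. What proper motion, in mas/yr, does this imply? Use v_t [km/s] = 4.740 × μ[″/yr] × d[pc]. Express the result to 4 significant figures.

d = 1/p = 1/0.001150″ = 869.57 pc.
μ = v_t / (4.74 d) = 17.9 / (4.74 × 869.57) = 17.9 / 4121.8 = 0.0043428 ″/yr = 4.3428 mas/yr.

4.343 mas/yr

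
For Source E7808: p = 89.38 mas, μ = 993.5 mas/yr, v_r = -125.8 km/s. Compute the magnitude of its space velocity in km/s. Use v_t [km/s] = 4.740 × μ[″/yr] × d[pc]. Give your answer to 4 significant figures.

136.4 km/s

d = 1/p = 1/0.08938″ = 11.188 pc.
μ = 993.5 mas/yr = 0.9935 ″/yr.
v_t = 4.740 μ d = 4.740 × 0.9935 × 11.188 = 52.686 km/s.
v = √(v_r² + v_t²) = √((-125.8)² + 52.686²) = √18601.5 = 136.39 km/s.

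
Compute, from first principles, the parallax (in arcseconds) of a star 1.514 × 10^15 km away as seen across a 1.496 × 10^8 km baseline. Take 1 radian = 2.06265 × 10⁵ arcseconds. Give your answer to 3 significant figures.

θ ≈ B/d = (1.496 × 10^8) / (1.514 × 10^15) = 9.8811 × 10^-8 rad.
In arcseconds: 9.8811 × 10^-8 × 206265 = 0.020381″.

0.0204 arcsec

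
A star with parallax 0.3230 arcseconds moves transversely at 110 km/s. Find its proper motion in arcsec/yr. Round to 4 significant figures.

7.496 arcsec/yr

d = 1/p = 1/0.3230″ = 3.096 pc.
μ = v_t / (4.74 d) = 110 / (4.74 × 3.096) = 110 / 14.675 = 7.4957 ″/yr.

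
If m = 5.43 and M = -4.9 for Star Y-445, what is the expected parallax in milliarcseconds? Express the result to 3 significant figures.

0.859 mas

m − M = 5.43 − (-4.9) = 10.33.
d = 10^((m−M)/5 + 1) = 10^3.066 = 1164.1 pc.
p = 1/d = 1/1164.1 = 0.00085903 arcsec = 0.85903 mas.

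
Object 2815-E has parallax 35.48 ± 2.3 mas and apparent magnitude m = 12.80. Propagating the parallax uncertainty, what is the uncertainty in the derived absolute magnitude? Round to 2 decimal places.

M = m − 5 log₁₀ d + 5 = m + 5 log₁₀ p + 5, so ∂M/∂p = 5/(p ln 10).
σ_M = (5/ln 10) · (σ_p/p) = 2.1715 × 2.3/35.48 = 2.1715 × 0.064825 = 0.14077.

σ_M = 0.14 mag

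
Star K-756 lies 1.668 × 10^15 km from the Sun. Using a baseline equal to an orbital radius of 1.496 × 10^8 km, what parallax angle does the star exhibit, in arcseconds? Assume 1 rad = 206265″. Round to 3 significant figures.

θ ≈ B/d = (1.496 × 10^8) / (1.668 × 10^15) = 8.9688 × 10^-8 rad.
In arcseconds: 8.9688 × 10^-8 × 206265 = 0.018499″.

0.0185 arcsec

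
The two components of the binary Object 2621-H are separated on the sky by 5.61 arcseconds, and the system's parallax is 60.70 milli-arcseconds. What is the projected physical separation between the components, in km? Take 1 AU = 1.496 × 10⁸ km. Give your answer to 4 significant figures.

1.383 × 10^10 km

d = 1/p = 1/0.06070″ = 16.474 pc.
At distance d (pc), an angle of θ arcsec spans θ·d AU: s = 5.61 × 16.474 = 92.419 AU.
= 92.419 × 1.496 × 10⁸ km = 1.3826 × 10^10 km.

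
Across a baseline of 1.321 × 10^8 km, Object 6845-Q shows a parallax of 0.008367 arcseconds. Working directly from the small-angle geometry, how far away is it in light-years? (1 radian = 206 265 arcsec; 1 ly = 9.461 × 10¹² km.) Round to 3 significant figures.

θ = 0.008367″ = 0.008367/206265 = 4.0564 × 10^-8 rad.
d = B/θ = (1.321 × 10^8) / (4.0564 × 10^-8) = 3.2566 × 10^15 km = (3.2566 × 10^15) / (9.461 × 10^12) ly = 344.21 ly.

344 ly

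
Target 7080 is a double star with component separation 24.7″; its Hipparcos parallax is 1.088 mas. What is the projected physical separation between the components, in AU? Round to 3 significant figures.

d = 1/p = 1/0.001088″ = 919.12 pc.
At distance d (pc), an angle of θ arcsec spans θ·d AU: s = 24.7 × 919.12 = 22702 AU.

22700 AU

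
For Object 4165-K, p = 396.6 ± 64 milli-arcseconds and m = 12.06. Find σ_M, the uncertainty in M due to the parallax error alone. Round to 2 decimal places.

σ_M = 0.35 mag

M = m − 5 log₁₀ d + 5 = m + 5 log₁₀ p + 5, so ∂M/∂p = 5/(p ln 10).
σ_M = (5/ln 10) · (σ_p/p) = 2.1715 × 64/396.6 = 2.1715 × 0.16137 = 0.35041.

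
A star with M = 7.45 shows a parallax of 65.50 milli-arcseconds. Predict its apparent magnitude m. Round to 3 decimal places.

d = 1/p = 1/0.06550″ = 15.267 pc.
m − M = 5 log₁₀ d − 5 = 5 log₁₀(15.267) − 5 = 5.9188 − 5 = 0.9188.
m = M + (m − M) = 7.45 + 0.9188 = 8.369.

m = 8.369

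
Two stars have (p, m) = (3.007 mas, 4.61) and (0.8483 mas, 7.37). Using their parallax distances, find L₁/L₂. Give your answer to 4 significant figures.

L₁/L₂ = 1.011

d₁ = 1/p₁ = 1/0.003007″ = 332.56 pc; d₂ = 1/p₂ = 1/0.0008483″ = 1178.8 pc.
M₁ = m₁ − 5 log₁₀ d₁ + 5 = 4.61 − 12.6094 + 5 = -2.9994.
M₂ = 7.37 − 15.3572 + 5 = -2.9872.
L₁/L₂ = 10^(0.4(M₂ − M₁)) = 10^(0.4 × 0.0122) = 10^0.00488 = 1.0113.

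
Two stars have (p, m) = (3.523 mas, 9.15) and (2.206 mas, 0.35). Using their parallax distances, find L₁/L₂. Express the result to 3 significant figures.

d₁ = 1/p₁ = 1/0.003523″ = 283.85 pc; d₂ = 1/p₂ = 1/0.002206″ = 453.31 pc.
M₁ = m₁ − 5 log₁₀ d₁ + 5 = 9.15 − 12.2654 + 5 = 1.8846.
M₂ = 0.35 − 13.2820 + 5 = -7.9320.
L₁/L₂ = 10^(0.4(M₂ − M₁)) = 10^(0.4 × (-9.8166)) = 10^(-3.92664) = 0.0001184.

L₁/L₂ = 0.000118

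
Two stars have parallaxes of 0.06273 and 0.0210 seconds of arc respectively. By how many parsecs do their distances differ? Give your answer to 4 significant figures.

d_A = 1/0.06273″ = 15.941 pc; d_B = 1/0.02100″ = 47.619 pc.
|d_B − d_A| = |47.619 − 15.941| = 31.678 pc.

31.68 pc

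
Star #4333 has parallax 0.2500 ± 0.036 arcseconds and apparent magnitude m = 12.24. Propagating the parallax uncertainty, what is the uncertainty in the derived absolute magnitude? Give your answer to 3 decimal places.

σ_M = 0.313 mag

M = m − 5 log₁₀ d + 5 = m + 5 log₁₀ p + 5, so ∂M/∂p = 5/(p ln 10).
σ_M = (5/ln 10) · (σ_p/p) = 2.1715 × 0.036/0.2500 = 2.1715 × 0.144 = 0.3127.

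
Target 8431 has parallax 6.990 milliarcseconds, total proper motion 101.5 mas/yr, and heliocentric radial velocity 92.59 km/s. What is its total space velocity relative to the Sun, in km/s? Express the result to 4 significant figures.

d = 1/p = 1/0.006990″ = 143.06 pc.
μ = 101.5 mas/yr = 0.1015 ″/yr.
v_t = 4.740 μ d = 4.740 × 0.1015 × 143.06 = 68.828 km/s.
v = √(v_r² + v_t²) = √(92.59² + 68.828²) = √13310.2 = 115.37 km/s.

115.4 km/s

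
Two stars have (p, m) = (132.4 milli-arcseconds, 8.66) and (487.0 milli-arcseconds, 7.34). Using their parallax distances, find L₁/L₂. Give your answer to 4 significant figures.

d₁ = 1/p₁ = 1/0.1324″ = 7.5529 pc; d₂ = 1/p₂ = 1/0.4870″ = 2.0534 pc.
M₁ = m₁ − 5 log₁₀ d₁ + 5 = 8.66 − 4.3906 + 5 = 9.2694.
M₂ = 7.34 − 1.5624 + 5 = 10.7776.
L₁/L₂ = 10^(0.4(M₂ − M₁)) = 10^(0.4 × 1.5082) = 10^0.60328 = 4.0113.

L₁/L₂ = 4.011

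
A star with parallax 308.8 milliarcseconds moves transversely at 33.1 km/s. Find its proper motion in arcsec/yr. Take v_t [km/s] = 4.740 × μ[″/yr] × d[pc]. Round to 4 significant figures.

2.156 arcsec/yr

d = 1/p = 1/0.3088″ = 3.2383 pc.
μ = v_t / (4.74 d) = 33.1 / (4.74 × 3.2383) = 33.1 / 15.35 = 2.1564 ″/yr.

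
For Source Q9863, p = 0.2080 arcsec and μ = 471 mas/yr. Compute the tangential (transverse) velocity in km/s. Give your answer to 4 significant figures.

10.73 km/s

d = 1/p = 1/0.2080″ = 4.8077 pc.
μ = 471 mas/yr = 0.471 ″/yr.
v_t = 4.74 × μ × d = 4.74 × 0.471 × 4.8077 = 10.733 km/s.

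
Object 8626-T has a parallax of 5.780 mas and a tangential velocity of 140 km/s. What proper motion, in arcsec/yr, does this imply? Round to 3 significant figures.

0.171 arcsec/yr

d = 1/p = 1/0.005780″ = 173.01 pc.
μ = v_t / (4.74 d) = 140 / (4.74 × 173.01) = 140 / 820.07 = 0.17072 ″/yr.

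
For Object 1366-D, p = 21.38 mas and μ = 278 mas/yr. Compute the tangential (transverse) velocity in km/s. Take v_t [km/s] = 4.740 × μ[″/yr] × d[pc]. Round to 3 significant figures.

61.6 km/s

d = 1/p = 1/0.02138″ = 46.773 pc.
μ = 278 mas/yr = 0.278 ″/yr.
v_t = 4.74 × μ × d = 4.74 × 0.278 × 46.773 = 61.634 km/s.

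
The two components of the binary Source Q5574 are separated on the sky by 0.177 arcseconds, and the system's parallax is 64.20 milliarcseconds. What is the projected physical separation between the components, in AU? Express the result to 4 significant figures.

2.757 AU

d = 1/p = 1/0.06420″ = 15.576 pc.
At distance d (pc), an angle of θ arcsec spans θ·d AU: s = 0.177 × 15.576 = 2.757 AU.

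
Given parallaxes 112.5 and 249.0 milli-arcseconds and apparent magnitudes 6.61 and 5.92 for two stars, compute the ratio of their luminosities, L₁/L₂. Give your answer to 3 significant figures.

L₁/L₂ = 2.59

d₁ = 1/p₁ = 1/0.1125″ = 8.8889 pc; d₂ = 1/p₂ = 1/0.2490″ = 4.0161 pc.
M₁ = m₁ − 5 log₁₀ d₁ + 5 = 6.61 − 4.7442 + 5 = 6.8658.
M₂ = 5.92 − 3.0190 + 5 = 7.9010.
L₁/L₂ = 10^(0.4(M₂ − M₁)) = 10^(0.4 × 1.0352) = 10^0.41408 = 2.5947.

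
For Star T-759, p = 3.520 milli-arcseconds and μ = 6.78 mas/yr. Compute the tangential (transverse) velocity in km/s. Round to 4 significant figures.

d = 1/p = 1/0.003520″ = 284.09 pc.
μ = 6.78 mas/yr = 0.00678 ″/yr.
v_t = 4.74 × μ × d = 4.74 × 0.00678 × 284.09 = 9.1299 km/s.

9.130 km/s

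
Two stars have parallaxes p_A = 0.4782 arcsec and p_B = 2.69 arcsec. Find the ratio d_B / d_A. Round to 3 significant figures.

Since d = 1/p, d_B/d_A = p_A/p_B.
= 0.4782 / 2.69 = 0.17777.

0.178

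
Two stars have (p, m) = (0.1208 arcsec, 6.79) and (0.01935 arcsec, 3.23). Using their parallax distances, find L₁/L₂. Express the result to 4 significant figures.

d₁ = 1/p₁ = 1/0.1208″ = 8.2781 pc; d₂ = 1/p₂ = 1/0.01935″ = 51.68 pc.
M₁ = m₁ − 5 log₁₀ d₁ + 5 = 6.79 − 4.5897 + 5 = 7.2003.
M₂ = 3.23 − 8.5666 + 5 = -0.3366.
L₁/L₂ = 10^(0.4(M₂ − M₁)) = 10^(0.4 × (-7.5369)) = 10^(-3.01476) = 0.00096658.

L₁/L₂ = 0.0009666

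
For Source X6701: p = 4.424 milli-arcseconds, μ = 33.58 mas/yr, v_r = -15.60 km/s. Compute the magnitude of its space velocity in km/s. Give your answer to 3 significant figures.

d = 1/p = 1/0.004424″ = 226.04 pc.
μ = 33.58 mas/yr = 0.03358 ″/yr.
v_t = 4.740 μ d = 4.740 × 0.03358 × 226.04 = 35.979 km/s.
v = √(v_r² + v_t²) = √((-15.60)² + 35.979²) = √1537.85 = 39.215 km/s.

39.2 km/s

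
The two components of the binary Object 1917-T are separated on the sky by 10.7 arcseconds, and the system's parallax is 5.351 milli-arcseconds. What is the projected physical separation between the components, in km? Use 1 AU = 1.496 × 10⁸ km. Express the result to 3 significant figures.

2.99 × 10^11 km

d = 1/p = 1/0.005351″ = 186.88 pc.
At distance d (pc), an angle of θ arcsec spans θ·d AU: s = 10.7 × 186.88 = 1999.6 AU.
= 1999.6 × 1.496 × 10⁸ km = 2.9914 × 10^11 km.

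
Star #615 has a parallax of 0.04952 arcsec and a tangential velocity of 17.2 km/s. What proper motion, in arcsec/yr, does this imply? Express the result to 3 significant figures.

d = 1/p = 1/0.04952″ = 20.194 pc.
μ = v_t / (4.74 d) = 17.2 / (4.74 × 20.194) = 17.2 / 95.72 = 0.17969 ″/yr.

0.180 arcsec/yr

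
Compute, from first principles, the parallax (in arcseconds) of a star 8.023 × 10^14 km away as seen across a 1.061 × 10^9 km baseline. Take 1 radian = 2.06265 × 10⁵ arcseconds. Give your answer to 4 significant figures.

θ ≈ B/d = (1.061 × 10^9) / (8.023 × 10^14) = 1.3224 × 10^-6 rad.
In arcseconds: 1.3224 × 10^-6 × 206265 = 0.27276″.

0.2728 arcsec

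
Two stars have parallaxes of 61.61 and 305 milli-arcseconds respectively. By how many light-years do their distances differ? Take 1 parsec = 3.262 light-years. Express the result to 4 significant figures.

d_A = 1/0.06161″ = 16.231 pc; d_B = 1/0.3050″ = 3.2787 pc.
|d_B − d_A| = |3.2787 − 16.231| = 12.952 pc = 12.952 × 3.262 ly = 42.249 ly.

42.25 ly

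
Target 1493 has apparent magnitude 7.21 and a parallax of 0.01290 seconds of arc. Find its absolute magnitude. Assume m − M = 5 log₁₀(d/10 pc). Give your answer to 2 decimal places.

M = 2.76

d = 1/p = 1/0.01290″ = 77.519 pc.
m − M = 5 log₁₀(77.519) − 5 = 9.4470 − 5 = 4.4470.
M = m − (m − M) = 7.21 − 4.4470 = 2.76.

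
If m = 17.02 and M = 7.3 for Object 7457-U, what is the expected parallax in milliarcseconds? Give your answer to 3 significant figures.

m − M = 17.02 − 7.3 = 9.72.
d = 10^((m−M)/5 + 1) = 10^2.944 = 879.02 pc.
p = 1/d = 1/879.02 = 0.0011376 arcsec = 1.1376 mas.

1.14 mas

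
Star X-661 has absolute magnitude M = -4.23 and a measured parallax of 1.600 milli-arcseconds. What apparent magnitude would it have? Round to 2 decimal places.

d = 1/p = 1/0.001600″ = 625 pc.
m − M = 5 log₁₀ d − 5 = 5 log₁₀(625) − 5 = 13.9794 − 5 = 8.9794.
m = M + (m − M) = -4.23 + 8.9794 = 4.75.

m = 4.75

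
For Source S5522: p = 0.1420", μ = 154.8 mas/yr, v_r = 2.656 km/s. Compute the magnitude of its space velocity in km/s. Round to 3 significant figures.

5.81 km/s

d = 1/p = 1/0.1420″ = 7.0423 pc.
μ = 154.8 mas/yr = 0.1548 ″/yr.
v_t = 4.740 μ d = 4.740 × 0.1548 × 7.0423 = 5.1673 km/s.
v = √(v_r² + v_t²) = √(2.656² + 5.1673²) = √33.7553 = 5.8099 km/s.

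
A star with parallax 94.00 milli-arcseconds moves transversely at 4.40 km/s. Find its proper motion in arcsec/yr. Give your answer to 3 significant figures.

0.0873 arcsec/yr

d = 1/p = 1/0.09400″ = 10.638 pc.
μ = v_t / (4.74 d) = 4.40 / (4.74 × 10.638) = 4.40 / 50.424 = 0.08726 ″/yr.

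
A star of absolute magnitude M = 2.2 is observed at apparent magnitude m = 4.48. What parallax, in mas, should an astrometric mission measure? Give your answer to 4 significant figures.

m − M = 4.48 − 2.2 = 2.28.
d = 10^((m−M)/5 + 1) = 10^1.456 = 28.576 pc.
p = 1/d = 1/28.576 = 0.034994 arcsec = 34.994 mas.

34.99 mas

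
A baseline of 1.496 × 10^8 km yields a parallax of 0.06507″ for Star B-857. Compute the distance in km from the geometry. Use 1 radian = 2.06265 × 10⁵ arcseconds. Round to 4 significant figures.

4.742 × 10^14 km

θ = 0.06507″ = 0.06507/206265 = 3.1547 × 10^-7 rad.
d = B/θ = (1.496 × 10^8) / (3.1547 × 10^-7) = 4.7421 × 10^14 km.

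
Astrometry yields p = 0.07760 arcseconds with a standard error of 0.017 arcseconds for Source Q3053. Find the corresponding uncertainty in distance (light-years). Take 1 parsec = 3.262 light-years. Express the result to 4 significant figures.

9.209 ly

d = 1/p, so σ_d = σ_p / p².
σ_d = 0.0170 / (0.07760)² = 0.0170 / 0.0060218 = 2.8231 pc = 2.8231 × 3.262 ly = 9.209 ly.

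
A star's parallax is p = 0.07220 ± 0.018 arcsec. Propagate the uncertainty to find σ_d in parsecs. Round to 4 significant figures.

d = 1/p, so σ_d = σ_p / p².
σ_d = 0.0180 / (0.07220)² = 0.0180 / 0.0052128 = 3.453 pc.

3.453 pc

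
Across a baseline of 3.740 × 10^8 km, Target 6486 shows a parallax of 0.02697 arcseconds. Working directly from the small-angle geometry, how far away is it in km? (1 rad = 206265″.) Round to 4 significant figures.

2.860 × 10^15 km

θ = 0.02697″ = 0.02697/206265 = 1.3075 × 10^-7 rad.
d = B/θ = (3.740 × 10^8) / (1.3075 × 10^-7) = 2.8604 × 10^15 km.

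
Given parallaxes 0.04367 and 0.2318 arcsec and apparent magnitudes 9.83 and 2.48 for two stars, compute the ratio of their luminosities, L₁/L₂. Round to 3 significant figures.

d₁ = 1/p₁ = 1/0.04367″ = 22.899 pc; d₂ = 1/p₂ = 1/0.2318″ = 4.3141 pc.
M₁ = m₁ − 5 log₁₀ d₁ + 5 = 9.83 − 6.7991 + 5 = 8.0309.
M₂ = 2.48 − 3.1745 + 5 = 4.3055.
L₁/L₂ = 10^(0.4(M₂ − M₁)) = 10^(0.4 × (-3.7254)) = 10^(-1.49016) = 0.032347.

L₁/L₂ = 0.0323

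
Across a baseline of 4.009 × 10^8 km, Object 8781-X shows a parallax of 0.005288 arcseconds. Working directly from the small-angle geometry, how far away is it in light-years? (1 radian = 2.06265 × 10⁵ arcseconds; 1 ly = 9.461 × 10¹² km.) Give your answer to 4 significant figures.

θ = 0.005288″ = 0.005288/206265 = 2.5637 × 10^-8 rad.
d = B/θ = (4.009 × 10^8) / (2.5637 × 10^-8) = 1.5638 × 10^16 km = (1.5638 × 10^16) / (9.461 × 10^12) ly = 1652.9 ly.

1653 ly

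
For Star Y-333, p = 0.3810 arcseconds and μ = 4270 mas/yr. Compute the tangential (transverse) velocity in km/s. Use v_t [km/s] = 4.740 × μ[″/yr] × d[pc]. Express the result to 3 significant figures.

d = 1/p = 1/0.3810″ = 2.6247 pc.
μ = 4270 mas/yr = 4.27 ″/yr.
v_t = 4.74 × μ × d = 4.74 × 4.27 × 2.6247 = 53.123 km/s.

53.1 km/s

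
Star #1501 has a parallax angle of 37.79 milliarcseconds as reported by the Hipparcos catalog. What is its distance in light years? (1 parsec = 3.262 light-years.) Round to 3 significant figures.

p = 37.79 milliarcseconds = 0.03779 arcsec.
d = 1/p = 1/0.03779 = 26.462 pc.
In light-years: 26.462 × 3.262 = 86.319 ly.

86.3 light years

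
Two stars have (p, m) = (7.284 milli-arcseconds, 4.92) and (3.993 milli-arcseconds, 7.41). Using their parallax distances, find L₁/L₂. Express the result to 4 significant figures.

d₁ = 1/p₁ = 1/0.007284″ = 137.29 pc; d₂ = 1/p₂ = 1/0.003993″ = 250.44 pc.
M₁ = m₁ − 5 log₁₀ d₁ + 5 = 4.92 − 10.6882 + 5 = -0.7682.
M₂ = 7.41 − 11.9935 + 5 = 0.4165.
L₁/L₂ = 10^(0.4(M₂ − M₁)) = 10^(0.4 × 1.1847) = 10^0.47388 = 2.9777.

L₁/L₂ = 2.978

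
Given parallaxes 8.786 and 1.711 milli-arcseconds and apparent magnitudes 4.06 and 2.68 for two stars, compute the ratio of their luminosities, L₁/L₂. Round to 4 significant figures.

d₁ = 1/p₁ = 1/0.008786″ = 113.82 pc; d₂ = 1/p₂ = 1/0.001711″ = 584.45 pc.
M₁ = m₁ − 5 log₁₀ d₁ + 5 = 4.06 − 10.2811 + 5 = -1.2211.
M₂ = 2.68 − 13.8337 + 5 = -6.1537.
L₁/L₂ = 10^(0.4(M₂ − M₁)) = 10^(0.4 × (-4.9326)) = 10^(-1.97304) = 0.01064.

L₁/L₂ = 0.01064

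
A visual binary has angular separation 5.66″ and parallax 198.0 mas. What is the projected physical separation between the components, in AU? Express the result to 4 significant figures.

28.59 AU

d = 1/p = 1/0.1980″ = 5.0505 pc.
At distance d (pc), an angle of θ arcsec spans θ·d AU: s = 5.66 × 5.0505 = 28.586 AU.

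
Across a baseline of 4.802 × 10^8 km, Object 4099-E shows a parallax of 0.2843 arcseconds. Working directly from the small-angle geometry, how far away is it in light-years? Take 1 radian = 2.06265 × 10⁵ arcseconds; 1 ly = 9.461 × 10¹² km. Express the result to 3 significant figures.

36.8 ly

θ = 0.2843″ = 0.2843/206265 = 1.3783 × 10^-6 rad.
d = B/θ = (4.802 × 10^8) / (1.3783 × 10^-6) = 3.4840 × 10^14 km = (3.4840 × 10^14) / (9.461 × 10^12) ly = 36.825 ly.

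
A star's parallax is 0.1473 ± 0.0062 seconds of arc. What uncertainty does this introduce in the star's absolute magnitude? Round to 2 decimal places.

σ_M = 0.09 mag

M = m − 5 log₁₀ d + 5 = m + 5 log₁₀ p + 5, so ∂M/∂p = 5/(p ln 10).
σ_M = (5/ln 10) · (σ_p/p) = 2.1715 × 0.0062/0.1473 = 2.1715 × 0.042091 = 0.091401.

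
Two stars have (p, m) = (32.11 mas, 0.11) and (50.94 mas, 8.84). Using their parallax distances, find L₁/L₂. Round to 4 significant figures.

L₁/L₂ = 7813

d₁ = 1/p₁ = 1/0.03211″ = 31.143 pc; d₂ = 1/p₂ = 1/0.05094″ = 19.631 pc.
M₁ = m₁ − 5 log₁₀ d₁ + 5 = 0.11 − 7.4668 + 5 = -2.3568.
M₂ = 8.84 − 6.4647 + 5 = 7.3753.
L₁/L₂ = 10^(0.4(M₂ − M₁)) = 10^(0.4 × 9.7321) = 10^3.89284 = 7813.4.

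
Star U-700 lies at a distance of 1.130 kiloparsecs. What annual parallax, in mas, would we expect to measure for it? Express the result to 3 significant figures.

0.885 mas

d = 1.130 kpc = 1130 pc.
p = 1/d = 1/1130 = 0.00088496 arcsec.
= 0.00088496 × 1000 = 0.88496 mas.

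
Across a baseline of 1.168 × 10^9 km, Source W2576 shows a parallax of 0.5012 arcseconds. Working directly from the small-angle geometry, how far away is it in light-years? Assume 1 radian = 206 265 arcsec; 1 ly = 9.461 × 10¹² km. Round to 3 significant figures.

θ = 0.5012″ = 0.5012/206265 = 2.4299 × 10^-6 rad.
d = B/θ = (1.168 × 10^9) / (2.4299 × 10^-6) = 4.8068 × 10^14 km = (4.8068 × 10^14) / (9.461 × 10^12) ly = 50.806 ly.

50.8 ly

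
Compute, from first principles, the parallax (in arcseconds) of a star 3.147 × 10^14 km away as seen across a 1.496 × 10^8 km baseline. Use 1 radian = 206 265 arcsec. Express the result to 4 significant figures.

0.09805 arcsec

θ ≈ B/d = (1.496 × 10^8) / (3.147 × 10^14) = 4.7537 × 10^-7 rad.
In arcseconds: 4.7537 × 10^-7 × 206265 = 0.098052″.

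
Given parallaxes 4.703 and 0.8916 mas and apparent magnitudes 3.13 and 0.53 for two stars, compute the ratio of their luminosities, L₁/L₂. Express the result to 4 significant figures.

L₁/L₂ = 0.003278

d₁ = 1/p₁ = 1/0.004703″ = 212.63 pc; d₂ = 1/p₂ = 1/0.0008916″ = 1121.6 pc.
M₁ = m₁ − 5 log₁₀ d₁ + 5 = 3.13 − 11.6381 + 5 = -3.5081.
M₂ = 0.53 − 15.2492 + 5 = -9.7192.
L₁/L₂ = 10^(0.4(M₂ − M₁)) = 10^(0.4 × (-6.2111)) = 10^(-2.48444) = 0.0032776.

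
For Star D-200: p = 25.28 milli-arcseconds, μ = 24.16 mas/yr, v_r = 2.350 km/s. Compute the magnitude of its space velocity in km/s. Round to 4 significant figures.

5.103 km/s

d = 1/p = 1/0.02528″ = 39.557 pc.
μ = 24.16 mas/yr = 0.02416 ″/yr.
v_t = 4.740 μ d = 4.740 × 0.02416 × 39.557 = 4.53 km/s.
v = √(v_r² + v_t²) = √(2.350² + 4.53²) = √26.0434 = 5.1033 km/s.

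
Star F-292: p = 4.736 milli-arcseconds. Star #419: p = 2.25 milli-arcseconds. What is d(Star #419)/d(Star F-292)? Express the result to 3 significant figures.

Since d = 1/p, d_B/d_A = p_A/p_B.
= 4.736 / 2.25 = 2.1049.

2.10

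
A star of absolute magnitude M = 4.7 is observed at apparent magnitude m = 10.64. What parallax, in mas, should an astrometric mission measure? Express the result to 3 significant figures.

m − M = 10.64 − 4.7 = 5.94.
d = 10^((m−M)/5 + 1) = 10^2.188 = 154.17 pc.
p = 1/d = 1/154.17 = 0.0064863 arcsec = 6.4863 mas.

6.49 mas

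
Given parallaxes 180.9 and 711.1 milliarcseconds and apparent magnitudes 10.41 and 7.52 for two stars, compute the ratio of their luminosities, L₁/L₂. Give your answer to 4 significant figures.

d₁ = 1/p₁ = 1/0.1809″ = 5.5279 pc; d₂ = 1/p₂ = 1/0.7111″ = 1.4063 pc.
M₁ = m₁ − 5 log₁₀ d₁ + 5 = 10.41 − 3.7128 + 5 = 11.6972.
M₂ = 7.52 − 0.7404 + 5 = 11.7796.
L₁/L₂ = 10^(0.4(M₂ − M₁)) = 10^(0.4 × 0.0824) = 10^0.03296 = 1.0788.

L₁/L₂ = 1.079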